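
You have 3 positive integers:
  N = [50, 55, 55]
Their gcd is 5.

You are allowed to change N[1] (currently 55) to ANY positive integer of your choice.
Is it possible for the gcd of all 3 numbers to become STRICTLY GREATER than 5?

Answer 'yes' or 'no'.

Current gcd = 5
gcd of all OTHER numbers (without N[1]=55): gcd([50, 55]) = 5
The new gcd after any change is gcd(5, new_value).
This can be at most 5.
Since 5 = old gcd 5, the gcd can only stay the same or decrease.

Answer: no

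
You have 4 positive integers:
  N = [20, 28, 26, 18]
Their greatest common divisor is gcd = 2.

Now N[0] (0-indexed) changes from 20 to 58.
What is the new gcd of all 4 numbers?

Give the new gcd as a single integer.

Numbers: [20, 28, 26, 18], gcd = 2
Change: index 0, 20 -> 58
gcd of the OTHER numbers (without index 0): gcd([28, 26, 18]) = 2
New gcd = gcd(g_others, new_val) = gcd(2, 58) = 2

Answer: 2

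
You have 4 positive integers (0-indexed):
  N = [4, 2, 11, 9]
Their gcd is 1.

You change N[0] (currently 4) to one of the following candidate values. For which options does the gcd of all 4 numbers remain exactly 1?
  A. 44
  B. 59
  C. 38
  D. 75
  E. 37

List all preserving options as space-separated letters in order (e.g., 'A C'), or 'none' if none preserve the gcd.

Answer: A B C D E

Derivation:
Old gcd = 1; gcd of others (without N[0]) = 1
New gcd for candidate v: gcd(1, v). Preserves old gcd iff gcd(1, v) = 1.
  Option A: v=44, gcd(1,44)=1 -> preserves
  Option B: v=59, gcd(1,59)=1 -> preserves
  Option C: v=38, gcd(1,38)=1 -> preserves
  Option D: v=75, gcd(1,75)=1 -> preserves
  Option E: v=37, gcd(1,37)=1 -> preserves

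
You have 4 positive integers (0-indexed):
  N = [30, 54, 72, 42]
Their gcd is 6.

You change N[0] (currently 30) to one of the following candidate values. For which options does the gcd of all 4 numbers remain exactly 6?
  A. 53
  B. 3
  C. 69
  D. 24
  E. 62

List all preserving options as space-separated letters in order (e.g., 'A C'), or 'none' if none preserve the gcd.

Answer: D

Derivation:
Old gcd = 6; gcd of others (without N[0]) = 6
New gcd for candidate v: gcd(6, v). Preserves old gcd iff gcd(6, v) = 6.
  Option A: v=53, gcd(6,53)=1 -> changes
  Option B: v=3, gcd(6,3)=3 -> changes
  Option C: v=69, gcd(6,69)=3 -> changes
  Option D: v=24, gcd(6,24)=6 -> preserves
  Option E: v=62, gcd(6,62)=2 -> changes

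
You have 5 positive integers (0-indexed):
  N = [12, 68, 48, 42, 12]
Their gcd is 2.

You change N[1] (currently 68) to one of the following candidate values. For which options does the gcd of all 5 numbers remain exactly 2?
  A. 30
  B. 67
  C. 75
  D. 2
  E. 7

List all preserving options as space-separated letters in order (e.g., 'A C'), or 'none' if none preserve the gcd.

Answer: D

Derivation:
Old gcd = 2; gcd of others (without N[1]) = 6
New gcd for candidate v: gcd(6, v). Preserves old gcd iff gcd(6, v) = 2.
  Option A: v=30, gcd(6,30)=6 -> changes
  Option B: v=67, gcd(6,67)=1 -> changes
  Option C: v=75, gcd(6,75)=3 -> changes
  Option D: v=2, gcd(6,2)=2 -> preserves
  Option E: v=7, gcd(6,7)=1 -> changes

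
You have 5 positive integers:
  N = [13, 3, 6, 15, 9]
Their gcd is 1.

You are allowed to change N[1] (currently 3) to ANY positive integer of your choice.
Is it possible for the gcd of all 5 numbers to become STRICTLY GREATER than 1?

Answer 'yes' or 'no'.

Current gcd = 1
gcd of all OTHER numbers (without N[1]=3): gcd([13, 6, 15, 9]) = 1
The new gcd after any change is gcd(1, new_value).
This can be at most 1.
Since 1 = old gcd 1, the gcd can only stay the same or decrease.

Answer: no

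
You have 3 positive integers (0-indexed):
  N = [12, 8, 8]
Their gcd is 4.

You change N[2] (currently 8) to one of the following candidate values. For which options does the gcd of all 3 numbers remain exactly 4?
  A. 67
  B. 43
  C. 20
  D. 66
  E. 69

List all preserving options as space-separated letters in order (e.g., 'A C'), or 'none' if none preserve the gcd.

Old gcd = 4; gcd of others (without N[2]) = 4
New gcd for candidate v: gcd(4, v). Preserves old gcd iff gcd(4, v) = 4.
  Option A: v=67, gcd(4,67)=1 -> changes
  Option B: v=43, gcd(4,43)=1 -> changes
  Option C: v=20, gcd(4,20)=4 -> preserves
  Option D: v=66, gcd(4,66)=2 -> changes
  Option E: v=69, gcd(4,69)=1 -> changes

Answer: C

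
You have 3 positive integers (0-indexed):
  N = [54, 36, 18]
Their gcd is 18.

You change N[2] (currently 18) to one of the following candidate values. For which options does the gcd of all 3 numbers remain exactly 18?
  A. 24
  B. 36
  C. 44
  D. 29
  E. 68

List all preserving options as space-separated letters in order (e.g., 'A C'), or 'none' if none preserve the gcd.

Answer: B

Derivation:
Old gcd = 18; gcd of others (without N[2]) = 18
New gcd for candidate v: gcd(18, v). Preserves old gcd iff gcd(18, v) = 18.
  Option A: v=24, gcd(18,24)=6 -> changes
  Option B: v=36, gcd(18,36)=18 -> preserves
  Option C: v=44, gcd(18,44)=2 -> changes
  Option D: v=29, gcd(18,29)=1 -> changes
  Option E: v=68, gcd(18,68)=2 -> changes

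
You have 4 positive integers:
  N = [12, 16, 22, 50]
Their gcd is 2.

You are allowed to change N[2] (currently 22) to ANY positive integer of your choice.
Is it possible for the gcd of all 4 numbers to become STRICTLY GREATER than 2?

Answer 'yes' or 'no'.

Current gcd = 2
gcd of all OTHER numbers (without N[2]=22): gcd([12, 16, 50]) = 2
The new gcd after any change is gcd(2, new_value).
This can be at most 2.
Since 2 = old gcd 2, the gcd can only stay the same or decrease.

Answer: no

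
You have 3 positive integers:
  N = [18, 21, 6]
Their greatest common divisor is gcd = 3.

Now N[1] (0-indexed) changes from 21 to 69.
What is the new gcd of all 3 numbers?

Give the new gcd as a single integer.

Answer: 3

Derivation:
Numbers: [18, 21, 6], gcd = 3
Change: index 1, 21 -> 69
gcd of the OTHER numbers (without index 1): gcd([18, 6]) = 6
New gcd = gcd(g_others, new_val) = gcd(6, 69) = 3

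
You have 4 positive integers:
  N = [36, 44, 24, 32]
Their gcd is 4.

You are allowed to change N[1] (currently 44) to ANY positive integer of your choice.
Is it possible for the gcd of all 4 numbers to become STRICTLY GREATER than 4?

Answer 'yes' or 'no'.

Current gcd = 4
gcd of all OTHER numbers (without N[1]=44): gcd([36, 24, 32]) = 4
The new gcd after any change is gcd(4, new_value).
This can be at most 4.
Since 4 = old gcd 4, the gcd can only stay the same or decrease.

Answer: no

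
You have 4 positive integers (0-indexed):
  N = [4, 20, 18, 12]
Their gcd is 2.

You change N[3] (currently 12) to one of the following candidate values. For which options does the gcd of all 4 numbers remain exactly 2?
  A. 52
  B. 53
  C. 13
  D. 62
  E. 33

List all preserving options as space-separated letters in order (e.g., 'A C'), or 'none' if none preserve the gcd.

Answer: A D

Derivation:
Old gcd = 2; gcd of others (without N[3]) = 2
New gcd for candidate v: gcd(2, v). Preserves old gcd iff gcd(2, v) = 2.
  Option A: v=52, gcd(2,52)=2 -> preserves
  Option B: v=53, gcd(2,53)=1 -> changes
  Option C: v=13, gcd(2,13)=1 -> changes
  Option D: v=62, gcd(2,62)=2 -> preserves
  Option E: v=33, gcd(2,33)=1 -> changes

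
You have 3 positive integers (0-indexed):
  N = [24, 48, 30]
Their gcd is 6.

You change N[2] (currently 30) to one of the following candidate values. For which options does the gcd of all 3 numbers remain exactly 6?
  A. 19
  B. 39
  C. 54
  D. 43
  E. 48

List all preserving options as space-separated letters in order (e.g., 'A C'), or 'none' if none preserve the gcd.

Old gcd = 6; gcd of others (without N[2]) = 24
New gcd for candidate v: gcd(24, v). Preserves old gcd iff gcd(24, v) = 6.
  Option A: v=19, gcd(24,19)=1 -> changes
  Option B: v=39, gcd(24,39)=3 -> changes
  Option C: v=54, gcd(24,54)=6 -> preserves
  Option D: v=43, gcd(24,43)=1 -> changes
  Option E: v=48, gcd(24,48)=24 -> changes

Answer: C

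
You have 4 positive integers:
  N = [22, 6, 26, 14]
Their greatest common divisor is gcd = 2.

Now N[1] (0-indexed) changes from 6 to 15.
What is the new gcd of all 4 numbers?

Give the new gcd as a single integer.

Numbers: [22, 6, 26, 14], gcd = 2
Change: index 1, 6 -> 15
gcd of the OTHER numbers (without index 1): gcd([22, 26, 14]) = 2
New gcd = gcd(g_others, new_val) = gcd(2, 15) = 1

Answer: 1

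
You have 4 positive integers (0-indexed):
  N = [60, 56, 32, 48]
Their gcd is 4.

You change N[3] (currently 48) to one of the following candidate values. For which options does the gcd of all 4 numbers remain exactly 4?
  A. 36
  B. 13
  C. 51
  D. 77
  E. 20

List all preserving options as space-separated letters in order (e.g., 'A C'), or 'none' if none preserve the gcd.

Old gcd = 4; gcd of others (without N[3]) = 4
New gcd for candidate v: gcd(4, v). Preserves old gcd iff gcd(4, v) = 4.
  Option A: v=36, gcd(4,36)=4 -> preserves
  Option B: v=13, gcd(4,13)=1 -> changes
  Option C: v=51, gcd(4,51)=1 -> changes
  Option D: v=77, gcd(4,77)=1 -> changes
  Option E: v=20, gcd(4,20)=4 -> preserves

Answer: A E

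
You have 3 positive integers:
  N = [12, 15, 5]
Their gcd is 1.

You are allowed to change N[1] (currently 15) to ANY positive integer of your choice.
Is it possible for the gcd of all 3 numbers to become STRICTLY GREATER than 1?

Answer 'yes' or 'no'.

Answer: no

Derivation:
Current gcd = 1
gcd of all OTHER numbers (without N[1]=15): gcd([12, 5]) = 1
The new gcd after any change is gcd(1, new_value).
This can be at most 1.
Since 1 = old gcd 1, the gcd can only stay the same or decrease.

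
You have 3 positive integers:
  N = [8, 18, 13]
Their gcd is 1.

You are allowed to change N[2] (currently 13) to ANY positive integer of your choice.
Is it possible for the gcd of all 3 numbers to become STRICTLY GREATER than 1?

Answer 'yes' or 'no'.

Current gcd = 1
gcd of all OTHER numbers (without N[2]=13): gcd([8, 18]) = 2
The new gcd after any change is gcd(2, new_value).
This can be at most 2.
Since 2 > old gcd 1, the gcd CAN increase (e.g., set N[2] = 2).

Answer: yes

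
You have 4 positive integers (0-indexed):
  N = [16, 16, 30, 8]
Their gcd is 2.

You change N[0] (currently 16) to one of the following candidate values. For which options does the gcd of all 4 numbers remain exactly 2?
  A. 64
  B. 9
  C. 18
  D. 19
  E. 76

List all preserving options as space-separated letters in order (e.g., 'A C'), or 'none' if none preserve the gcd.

Answer: A C E

Derivation:
Old gcd = 2; gcd of others (without N[0]) = 2
New gcd for candidate v: gcd(2, v). Preserves old gcd iff gcd(2, v) = 2.
  Option A: v=64, gcd(2,64)=2 -> preserves
  Option B: v=9, gcd(2,9)=1 -> changes
  Option C: v=18, gcd(2,18)=2 -> preserves
  Option D: v=19, gcd(2,19)=1 -> changes
  Option E: v=76, gcd(2,76)=2 -> preserves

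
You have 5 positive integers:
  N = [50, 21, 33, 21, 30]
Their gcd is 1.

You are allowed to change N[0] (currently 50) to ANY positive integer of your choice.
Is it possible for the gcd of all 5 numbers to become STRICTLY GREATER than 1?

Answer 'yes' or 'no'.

Current gcd = 1
gcd of all OTHER numbers (without N[0]=50): gcd([21, 33, 21, 30]) = 3
The new gcd after any change is gcd(3, new_value).
This can be at most 3.
Since 3 > old gcd 1, the gcd CAN increase (e.g., set N[0] = 3).

Answer: yes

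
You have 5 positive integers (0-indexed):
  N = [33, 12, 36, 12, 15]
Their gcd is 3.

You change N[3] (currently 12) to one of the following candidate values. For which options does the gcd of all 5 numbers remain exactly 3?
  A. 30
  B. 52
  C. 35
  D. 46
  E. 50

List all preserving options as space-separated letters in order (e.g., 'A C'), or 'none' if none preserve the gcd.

Old gcd = 3; gcd of others (without N[3]) = 3
New gcd for candidate v: gcd(3, v). Preserves old gcd iff gcd(3, v) = 3.
  Option A: v=30, gcd(3,30)=3 -> preserves
  Option B: v=52, gcd(3,52)=1 -> changes
  Option C: v=35, gcd(3,35)=1 -> changes
  Option D: v=46, gcd(3,46)=1 -> changes
  Option E: v=50, gcd(3,50)=1 -> changes

Answer: A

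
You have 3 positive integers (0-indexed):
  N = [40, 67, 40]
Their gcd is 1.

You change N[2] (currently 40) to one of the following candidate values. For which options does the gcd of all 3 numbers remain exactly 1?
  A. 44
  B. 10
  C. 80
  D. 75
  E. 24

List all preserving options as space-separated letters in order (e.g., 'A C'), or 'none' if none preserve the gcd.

Answer: A B C D E

Derivation:
Old gcd = 1; gcd of others (without N[2]) = 1
New gcd for candidate v: gcd(1, v). Preserves old gcd iff gcd(1, v) = 1.
  Option A: v=44, gcd(1,44)=1 -> preserves
  Option B: v=10, gcd(1,10)=1 -> preserves
  Option C: v=80, gcd(1,80)=1 -> preserves
  Option D: v=75, gcd(1,75)=1 -> preserves
  Option E: v=24, gcd(1,24)=1 -> preserves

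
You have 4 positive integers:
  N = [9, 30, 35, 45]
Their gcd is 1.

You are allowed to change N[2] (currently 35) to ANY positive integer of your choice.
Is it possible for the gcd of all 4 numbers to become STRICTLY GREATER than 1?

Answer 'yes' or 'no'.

Answer: yes

Derivation:
Current gcd = 1
gcd of all OTHER numbers (without N[2]=35): gcd([9, 30, 45]) = 3
The new gcd after any change is gcd(3, new_value).
This can be at most 3.
Since 3 > old gcd 1, the gcd CAN increase (e.g., set N[2] = 3).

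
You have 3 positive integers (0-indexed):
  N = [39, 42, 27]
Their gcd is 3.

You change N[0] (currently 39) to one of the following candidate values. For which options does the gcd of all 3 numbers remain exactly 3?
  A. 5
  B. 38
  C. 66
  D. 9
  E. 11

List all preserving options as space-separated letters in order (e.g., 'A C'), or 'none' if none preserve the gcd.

Answer: C D

Derivation:
Old gcd = 3; gcd of others (without N[0]) = 3
New gcd for candidate v: gcd(3, v). Preserves old gcd iff gcd(3, v) = 3.
  Option A: v=5, gcd(3,5)=1 -> changes
  Option B: v=38, gcd(3,38)=1 -> changes
  Option C: v=66, gcd(3,66)=3 -> preserves
  Option D: v=9, gcd(3,9)=3 -> preserves
  Option E: v=11, gcd(3,11)=1 -> changes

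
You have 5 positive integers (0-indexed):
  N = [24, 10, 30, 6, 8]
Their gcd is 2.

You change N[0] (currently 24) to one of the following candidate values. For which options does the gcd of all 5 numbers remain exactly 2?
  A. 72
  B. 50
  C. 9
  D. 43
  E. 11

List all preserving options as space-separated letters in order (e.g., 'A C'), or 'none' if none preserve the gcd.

Answer: A B

Derivation:
Old gcd = 2; gcd of others (without N[0]) = 2
New gcd for candidate v: gcd(2, v). Preserves old gcd iff gcd(2, v) = 2.
  Option A: v=72, gcd(2,72)=2 -> preserves
  Option B: v=50, gcd(2,50)=2 -> preserves
  Option C: v=9, gcd(2,9)=1 -> changes
  Option D: v=43, gcd(2,43)=1 -> changes
  Option E: v=11, gcd(2,11)=1 -> changes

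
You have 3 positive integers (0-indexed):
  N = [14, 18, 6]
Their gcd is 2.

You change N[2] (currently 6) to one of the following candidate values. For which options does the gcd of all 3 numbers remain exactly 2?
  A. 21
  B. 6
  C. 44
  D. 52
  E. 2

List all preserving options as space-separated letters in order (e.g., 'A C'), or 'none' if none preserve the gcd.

Old gcd = 2; gcd of others (without N[2]) = 2
New gcd for candidate v: gcd(2, v). Preserves old gcd iff gcd(2, v) = 2.
  Option A: v=21, gcd(2,21)=1 -> changes
  Option B: v=6, gcd(2,6)=2 -> preserves
  Option C: v=44, gcd(2,44)=2 -> preserves
  Option D: v=52, gcd(2,52)=2 -> preserves
  Option E: v=2, gcd(2,2)=2 -> preserves

Answer: B C D E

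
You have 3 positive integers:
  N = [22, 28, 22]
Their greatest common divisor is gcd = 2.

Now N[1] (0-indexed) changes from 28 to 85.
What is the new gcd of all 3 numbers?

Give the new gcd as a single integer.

Numbers: [22, 28, 22], gcd = 2
Change: index 1, 28 -> 85
gcd of the OTHER numbers (without index 1): gcd([22, 22]) = 22
New gcd = gcd(g_others, new_val) = gcd(22, 85) = 1

Answer: 1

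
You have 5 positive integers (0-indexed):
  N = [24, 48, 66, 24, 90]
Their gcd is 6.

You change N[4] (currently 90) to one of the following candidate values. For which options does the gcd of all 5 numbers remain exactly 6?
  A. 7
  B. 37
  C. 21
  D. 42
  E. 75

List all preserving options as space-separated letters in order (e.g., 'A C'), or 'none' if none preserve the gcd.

Answer: D

Derivation:
Old gcd = 6; gcd of others (without N[4]) = 6
New gcd for candidate v: gcd(6, v). Preserves old gcd iff gcd(6, v) = 6.
  Option A: v=7, gcd(6,7)=1 -> changes
  Option B: v=37, gcd(6,37)=1 -> changes
  Option C: v=21, gcd(6,21)=3 -> changes
  Option D: v=42, gcd(6,42)=6 -> preserves
  Option E: v=75, gcd(6,75)=3 -> changes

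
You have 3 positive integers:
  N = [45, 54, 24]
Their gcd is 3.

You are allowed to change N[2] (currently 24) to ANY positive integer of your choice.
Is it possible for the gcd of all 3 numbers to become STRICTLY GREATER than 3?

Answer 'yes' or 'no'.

Answer: yes

Derivation:
Current gcd = 3
gcd of all OTHER numbers (without N[2]=24): gcd([45, 54]) = 9
The new gcd after any change is gcd(9, new_value).
This can be at most 9.
Since 9 > old gcd 3, the gcd CAN increase (e.g., set N[2] = 9).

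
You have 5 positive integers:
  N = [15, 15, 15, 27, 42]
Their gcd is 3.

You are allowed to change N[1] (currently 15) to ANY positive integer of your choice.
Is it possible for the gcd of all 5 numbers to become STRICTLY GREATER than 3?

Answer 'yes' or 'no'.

Current gcd = 3
gcd of all OTHER numbers (without N[1]=15): gcd([15, 15, 27, 42]) = 3
The new gcd after any change is gcd(3, new_value).
This can be at most 3.
Since 3 = old gcd 3, the gcd can only stay the same or decrease.

Answer: no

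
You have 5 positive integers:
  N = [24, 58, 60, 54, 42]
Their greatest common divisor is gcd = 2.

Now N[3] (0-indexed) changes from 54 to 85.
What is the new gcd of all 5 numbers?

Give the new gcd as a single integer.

Answer: 1

Derivation:
Numbers: [24, 58, 60, 54, 42], gcd = 2
Change: index 3, 54 -> 85
gcd of the OTHER numbers (without index 3): gcd([24, 58, 60, 42]) = 2
New gcd = gcd(g_others, new_val) = gcd(2, 85) = 1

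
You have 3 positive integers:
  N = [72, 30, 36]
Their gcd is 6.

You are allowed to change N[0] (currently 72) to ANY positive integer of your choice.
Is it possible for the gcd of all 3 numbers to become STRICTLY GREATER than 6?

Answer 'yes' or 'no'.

Current gcd = 6
gcd of all OTHER numbers (without N[0]=72): gcd([30, 36]) = 6
The new gcd after any change is gcd(6, new_value).
This can be at most 6.
Since 6 = old gcd 6, the gcd can only stay the same or decrease.

Answer: no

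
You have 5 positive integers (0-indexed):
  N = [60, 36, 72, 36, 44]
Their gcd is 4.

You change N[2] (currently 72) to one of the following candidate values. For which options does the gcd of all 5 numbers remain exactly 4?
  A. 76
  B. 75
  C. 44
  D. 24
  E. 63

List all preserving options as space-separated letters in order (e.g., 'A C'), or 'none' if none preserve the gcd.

Answer: A C D

Derivation:
Old gcd = 4; gcd of others (without N[2]) = 4
New gcd for candidate v: gcd(4, v). Preserves old gcd iff gcd(4, v) = 4.
  Option A: v=76, gcd(4,76)=4 -> preserves
  Option B: v=75, gcd(4,75)=1 -> changes
  Option C: v=44, gcd(4,44)=4 -> preserves
  Option D: v=24, gcd(4,24)=4 -> preserves
  Option E: v=63, gcd(4,63)=1 -> changes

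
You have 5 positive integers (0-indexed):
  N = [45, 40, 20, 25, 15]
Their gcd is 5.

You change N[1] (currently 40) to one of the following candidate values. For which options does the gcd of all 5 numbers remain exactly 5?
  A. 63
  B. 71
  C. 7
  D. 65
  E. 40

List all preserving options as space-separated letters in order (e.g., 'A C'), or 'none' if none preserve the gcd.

Answer: D E

Derivation:
Old gcd = 5; gcd of others (without N[1]) = 5
New gcd for candidate v: gcd(5, v). Preserves old gcd iff gcd(5, v) = 5.
  Option A: v=63, gcd(5,63)=1 -> changes
  Option B: v=71, gcd(5,71)=1 -> changes
  Option C: v=7, gcd(5,7)=1 -> changes
  Option D: v=65, gcd(5,65)=5 -> preserves
  Option E: v=40, gcd(5,40)=5 -> preserves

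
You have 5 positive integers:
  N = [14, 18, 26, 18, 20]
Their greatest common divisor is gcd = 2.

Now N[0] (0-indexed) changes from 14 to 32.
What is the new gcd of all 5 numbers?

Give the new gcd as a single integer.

Numbers: [14, 18, 26, 18, 20], gcd = 2
Change: index 0, 14 -> 32
gcd of the OTHER numbers (without index 0): gcd([18, 26, 18, 20]) = 2
New gcd = gcd(g_others, new_val) = gcd(2, 32) = 2

Answer: 2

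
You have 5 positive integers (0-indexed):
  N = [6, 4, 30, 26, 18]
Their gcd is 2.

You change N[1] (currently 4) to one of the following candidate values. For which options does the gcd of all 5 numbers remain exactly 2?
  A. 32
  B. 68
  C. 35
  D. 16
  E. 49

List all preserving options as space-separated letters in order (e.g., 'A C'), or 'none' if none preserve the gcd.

Answer: A B D

Derivation:
Old gcd = 2; gcd of others (without N[1]) = 2
New gcd for candidate v: gcd(2, v). Preserves old gcd iff gcd(2, v) = 2.
  Option A: v=32, gcd(2,32)=2 -> preserves
  Option B: v=68, gcd(2,68)=2 -> preserves
  Option C: v=35, gcd(2,35)=1 -> changes
  Option D: v=16, gcd(2,16)=2 -> preserves
  Option E: v=49, gcd(2,49)=1 -> changes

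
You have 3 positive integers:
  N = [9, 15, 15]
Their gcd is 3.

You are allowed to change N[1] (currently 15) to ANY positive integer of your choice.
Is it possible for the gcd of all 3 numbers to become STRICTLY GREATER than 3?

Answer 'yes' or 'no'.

Current gcd = 3
gcd of all OTHER numbers (without N[1]=15): gcd([9, 15]) = 3
The new gcd after any change is gcd(3, new_value).
This can be at most 3.
Since 3 = old gcd 3, the gcd can only stay the same or decrease.

Answer: no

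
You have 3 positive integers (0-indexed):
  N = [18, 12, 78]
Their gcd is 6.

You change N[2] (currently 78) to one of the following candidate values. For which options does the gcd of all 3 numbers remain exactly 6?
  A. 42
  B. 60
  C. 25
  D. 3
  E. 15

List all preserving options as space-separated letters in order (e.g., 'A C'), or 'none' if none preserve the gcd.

Old gcd = 6; gcd of others (without N[2]) = 6
New gcd for candidate v: gcd(6, v). Preserves old gcd iff gcd(6, v) = 6.
  Option A: v=42, gcd(6,42)=6 -> preserves
  Option B: v=60, gcd(6,60)=6 -> preserves
  Option C: v=25, gcd(6,25)=1 -> changes
  Option D: v=3, gcd(6,3)=3 -> changes
  Option E: v=15, gcd(6,15)=3 -> changes

Answer: A B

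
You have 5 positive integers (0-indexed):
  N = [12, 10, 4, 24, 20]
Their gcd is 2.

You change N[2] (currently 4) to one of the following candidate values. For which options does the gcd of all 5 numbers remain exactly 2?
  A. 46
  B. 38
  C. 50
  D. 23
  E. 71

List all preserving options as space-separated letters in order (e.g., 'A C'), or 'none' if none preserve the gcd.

Answer: A B C

Derivation:
Old gcd = 2; gcd of others (without N[2]) = 2
New gcd for candidate v: gcd(2, v). Preserves old gcd iff gcd(2, v) = 2.
  Option A: v=46, gcd(2,46)=2 -> preserves
  Option B: v=38, gcd(2,38)=2 -> preserves
  Option C: v=50, gcd(2,50)=2 -> preserves
  Option D: v=23, gcd(2,23)=1 -> changes
  Option E: v=71, gcd(2,71)=1 -> changes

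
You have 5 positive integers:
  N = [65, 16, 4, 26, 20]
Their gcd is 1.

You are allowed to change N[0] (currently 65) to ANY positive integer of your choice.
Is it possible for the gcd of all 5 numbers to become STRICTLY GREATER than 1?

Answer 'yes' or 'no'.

Current gcd = 1
gcd of all OTHER numbers (without N[0]=65): gcd([16, 4, 26, 20]) = 2
The new gcd after any change is gcd(2, new_value).
This can be at most 2.
Since 2 > old gcd 1, the gcd CAN increase (e.g., set N[0] = 2).

Answer: yes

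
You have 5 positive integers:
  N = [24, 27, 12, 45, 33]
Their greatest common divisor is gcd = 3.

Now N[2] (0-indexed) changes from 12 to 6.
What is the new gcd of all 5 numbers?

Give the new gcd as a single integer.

Numbers: [24, 27, 12, 45, 33], gcd = 3
Change: index 2, 12 -> 6
gcd of the OTHER numbers (without index 2): gcd([24, 27, 45, 33]) = 3
New gcd = gcd(g_others, new_val) = gcd(3, 6) = 3

Answer: 3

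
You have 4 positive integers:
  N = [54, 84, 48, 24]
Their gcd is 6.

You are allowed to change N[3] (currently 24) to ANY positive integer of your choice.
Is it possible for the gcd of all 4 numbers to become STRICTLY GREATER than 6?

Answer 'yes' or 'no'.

Current gcd = 6
gcd of all OTHER numbers (without N[3]=24): gcd([54, 84, 48]) = 6
The new gcd after any change is gcd(6, new_value).
This can be at most 6.
Since 6 = old gcd 6, the gcd can only stay the same or decrease.

Answer: no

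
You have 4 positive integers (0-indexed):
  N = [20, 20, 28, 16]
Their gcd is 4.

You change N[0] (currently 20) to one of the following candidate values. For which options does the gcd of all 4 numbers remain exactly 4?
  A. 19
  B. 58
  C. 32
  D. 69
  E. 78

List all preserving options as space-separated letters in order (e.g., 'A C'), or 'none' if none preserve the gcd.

Old gcd = 4; gcd of others (without N[0]) = 4
New gcd for candidate v: gcd(4, v). Preserves old gcd iff gcd(4, v) = 4.
  Option A: v=19, gcd(4,19)=1 -> changes
  Option B: v=58, gcd(4,58)=2 -> changes
  Option C: v=32, gcd(4,32)=4 -> preserves
  Option D: v=69, gcd(4,69)=1 -> changes
  Option E: v=78, gcd(4,78)=2 -> changes

Answer: C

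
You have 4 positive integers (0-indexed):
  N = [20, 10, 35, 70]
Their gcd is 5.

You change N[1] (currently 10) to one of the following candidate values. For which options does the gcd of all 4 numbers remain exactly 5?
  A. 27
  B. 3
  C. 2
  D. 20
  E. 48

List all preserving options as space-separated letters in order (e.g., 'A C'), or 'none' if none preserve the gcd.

Answer: D

Derivation:
Old gcd = 5; gcd of others (without N[1]) = 5
New gcd for candidate v: gcd(5, v). Preserves old gcd iff gcd(5, v) = 5.
  Option A: v=27, gcd(5,27)=1 -> changes
  Option B: v=3, gcd(5,3)=1 -> changes
  Option C: v=2, gcd(5,2)=1 -> changes
  Option D: v=20, gcd(5,20)=5 -> preserves
  Option E: v=48, gcd(5,48)=1 -> changes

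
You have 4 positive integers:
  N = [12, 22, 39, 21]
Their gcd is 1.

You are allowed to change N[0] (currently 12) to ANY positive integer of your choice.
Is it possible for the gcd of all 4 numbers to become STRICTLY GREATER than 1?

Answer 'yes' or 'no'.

Answer: no

Derivation:
Current gcd = 1
gcd of all OTHER numbers (without N[0]=12): gcd([22, 39, 21]) = 1
The new gcd after any change is gcd(1, new_value).
This can be at most 1.
Since 1 = old gcd 1, the gcd can only stay the same or decrease.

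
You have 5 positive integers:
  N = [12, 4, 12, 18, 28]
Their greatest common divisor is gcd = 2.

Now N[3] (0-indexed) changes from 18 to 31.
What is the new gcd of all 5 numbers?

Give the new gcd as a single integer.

Answer: 1

Derivation:
Numbers: [12, 4, 12, 18, 28], gcd = 2
Change: index 3, 18 -> 31
gcd of the OTHER numbers (without index 3): gcd([12, 4, 12, 28]) = 4
New gcd = gcd(g_others, new_val) = gcd(4, 31) = 1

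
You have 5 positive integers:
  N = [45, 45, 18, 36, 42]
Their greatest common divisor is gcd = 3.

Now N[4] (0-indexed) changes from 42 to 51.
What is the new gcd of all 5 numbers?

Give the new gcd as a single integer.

Numbers: [45, 45, 18, 36, 42], gcd = 3
Change: index 4, 42 -> 51
gcd of the OTHER numbers (without index 4): gcd([45, 45, 18, 36]) = 9
New gcd = gcd(g_others, new_val) = gcd(9, 51) = 3

Answer: 3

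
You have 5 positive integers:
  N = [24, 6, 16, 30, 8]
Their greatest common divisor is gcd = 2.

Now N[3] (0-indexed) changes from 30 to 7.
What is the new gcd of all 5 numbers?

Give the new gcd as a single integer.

Answer: 1

Derivation:
Numbers: [24, 6, 16, 30, 8], gcd = 2
Change: index 3, 30 -> 7
gcd of the OTHER numbers (without index 3): gcd([24, 6, 16, 8]) = 2
New gcd = gcd(g_others, new_val) = gcd(2, 7) = 1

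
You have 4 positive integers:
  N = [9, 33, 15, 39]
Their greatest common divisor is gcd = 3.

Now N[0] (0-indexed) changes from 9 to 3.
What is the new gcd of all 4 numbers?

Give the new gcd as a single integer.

Answer: 3

Derivation:
Numbers: [9, 33, 15, 39], gcd = 3
Change: index 0, 9 -> 3
gcd of the OTHER numbers (without index 0): gcd([33, 15, 39]) = 3
New gcd = gcd(g_others, new_val) = gcd(3, 3) = 3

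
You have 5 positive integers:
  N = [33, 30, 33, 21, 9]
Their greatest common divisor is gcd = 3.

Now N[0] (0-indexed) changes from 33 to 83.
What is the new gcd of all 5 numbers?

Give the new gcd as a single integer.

Answer: 1

Derivation:
Numbers: [33, 30, 33, 21, 9], gcd = 3
Change: index 0, 33 -> 83
gcd of the OTHER numbers (without index 0): gcd([30, 33, 21, 9]) = 3
New gcd = gcd(g_others, new_val) = gcd(3, 83) = 1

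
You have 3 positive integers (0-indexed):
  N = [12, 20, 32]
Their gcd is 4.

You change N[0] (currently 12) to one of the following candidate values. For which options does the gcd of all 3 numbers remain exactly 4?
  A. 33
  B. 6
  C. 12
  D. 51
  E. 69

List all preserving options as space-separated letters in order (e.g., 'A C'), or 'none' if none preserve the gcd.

Answer: C

Derivation:
Old gcd = 4; gcd of others (without N[0]) = 4
New gcd for candidate v: gcd(4, v). Preserves old gcd iff gcd(4, v) = 4.
  Option A: v=33, gcd(4,33)=1 -> changes
  Option B: v=6, gcd(4,6)=2 -> changes
  Option C: v=12, gcd(4,12)=4 -> preserves
  Option D: v=51, gcd(4,51)=1 -> changes
  Option E: v=69, gcd(4,69)=1 -> changes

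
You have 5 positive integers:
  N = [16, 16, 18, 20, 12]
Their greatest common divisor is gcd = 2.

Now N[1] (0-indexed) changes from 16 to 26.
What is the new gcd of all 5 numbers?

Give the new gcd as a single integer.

Answer: 2

Derivation:
Numbers: [16, 16, 18, 20, 12], gcd = 2
Change: index 1, 16 -> 26
gcd of the OTHER numbers (without index 1): gcd([16, 18, 20, 12]) = 2
New gcd = gcd(g_others, new_val) = gcd(2, 26) = 2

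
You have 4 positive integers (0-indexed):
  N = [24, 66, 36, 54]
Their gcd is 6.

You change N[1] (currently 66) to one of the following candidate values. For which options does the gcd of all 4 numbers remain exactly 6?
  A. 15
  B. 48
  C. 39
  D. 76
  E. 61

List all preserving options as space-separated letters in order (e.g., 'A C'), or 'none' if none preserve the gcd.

Old gcd = 6; gcd of others (without N[1]) = 6
New gcd for candidate v: gcd(6, v). Preserves old gcd iff gcd(6, v) = 6.
  Option A: v=15, gcd(6,15)=3 -> changes
  Option B: v=48, gcd(6,48)=6 -> preserves
  Option C: v=39, gcd(6,39)=3 -> changes
  Option D: v=76, gcd(6,76)=2 -> changes
  Option E: v=61, gcd(6,61)=1 -> changes

Answer: B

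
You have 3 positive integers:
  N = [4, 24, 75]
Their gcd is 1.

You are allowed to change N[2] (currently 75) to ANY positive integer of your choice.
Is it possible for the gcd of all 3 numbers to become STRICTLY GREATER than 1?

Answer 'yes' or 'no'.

Current gcd = 1
gcd of all OTHER numbers (without N[2]=75): gcd([4, 24]) = 4
The new gcd after any change is gcd(4, new_value).
This can be at most 4.
Since 4 > old gcd 1, the gcd CAN increase (e.g., set N[2] = 4).

Answer: yes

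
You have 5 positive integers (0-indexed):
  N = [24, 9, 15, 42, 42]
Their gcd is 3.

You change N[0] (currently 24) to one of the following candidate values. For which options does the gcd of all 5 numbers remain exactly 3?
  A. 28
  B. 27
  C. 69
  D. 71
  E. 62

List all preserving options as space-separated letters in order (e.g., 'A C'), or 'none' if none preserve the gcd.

Old gcd = 3; gcd of others (without N[0]) = 3
New gcd for candidate v: gcd(3, v). Preserves old gcd iff gcd(3, v) = 3.
  Option A: v=28, gcd(3,28)=1 -> changes
  Option B: v=27, gcd(3,27)=3 -> preserves
  Option C: v=69, gcd(3,69)=3 -> preserves
  Option D: v=71, gcd(3,71)=1 -> changes
  Option E: v=62, gcd(3,62)=1 -> changes

Answer: B C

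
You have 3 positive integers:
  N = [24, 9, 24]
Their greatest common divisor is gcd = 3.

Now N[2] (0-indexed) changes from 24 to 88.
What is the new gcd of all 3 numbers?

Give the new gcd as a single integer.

Answer: 1

Derivation:
Numbers: [24, 9, 24], gcd = 3
Change: index 2, 24 -> 88
gcd of the OTHER numbers (without index 2): gcd([24, 9]) = 3
New gcd = gcd(g_others, new_val) = gcd(3, 88) = 1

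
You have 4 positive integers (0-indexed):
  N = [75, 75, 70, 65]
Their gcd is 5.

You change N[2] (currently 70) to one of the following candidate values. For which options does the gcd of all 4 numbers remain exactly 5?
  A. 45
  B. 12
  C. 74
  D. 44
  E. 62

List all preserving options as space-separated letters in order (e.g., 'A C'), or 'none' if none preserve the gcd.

Answer: A

Derivation:
Old gcd = 5; gcd of others (without N[2]) = 5
New gcd for candidate v: gcd(5, v). Preserves old gcd iff gcd(5, v) = 5.
  Option A: v=45, gcd(5,45)=5 -> preserves
  Option B: v=12, gcd(5,12)=1 -> changes
  Option C: v=74, gcd(5,74)=1 -> changes
  Option D: v=44, gcd(5,44)=1 -> changes
  Option E: v=62, gcd(5,62)=1 -> changes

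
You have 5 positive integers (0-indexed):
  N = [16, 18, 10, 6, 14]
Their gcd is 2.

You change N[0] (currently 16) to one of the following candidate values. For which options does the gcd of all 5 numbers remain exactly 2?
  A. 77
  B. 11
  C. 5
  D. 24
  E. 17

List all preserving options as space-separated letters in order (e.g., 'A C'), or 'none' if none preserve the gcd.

Old gcd = 2; gcd of others (without N[0]) = 2
New gcd for candidate v: gcd(2, v). Preserves old gcd iff gcd(2, v) = 2.
  Option A: v=77, gcd(2,77)=1 -> changes
  Option B: v=11, gcd(2,11)=1 -> changes
  Option C: v=5, gcd(2,5)=1 -> changes
  Option D: v=24, gcd(2,24)=2 -> preserves
  Option E: v=17, gcd(2,17)=1 -> changes

Answer: D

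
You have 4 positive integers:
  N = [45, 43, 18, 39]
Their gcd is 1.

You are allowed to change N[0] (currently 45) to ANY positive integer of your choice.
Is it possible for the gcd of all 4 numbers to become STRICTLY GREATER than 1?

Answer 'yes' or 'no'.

Answer: no

Derivation:
Current gcd = 1
gcd of all OTHER numbers (without N[0]=45): gcd([43, 18, 39]) = 1
The new gcd after any change is gcd(1, new_value).
This can be at most 1.
Since 1 = old gcd 1, the gcd can only stay the same or decrease.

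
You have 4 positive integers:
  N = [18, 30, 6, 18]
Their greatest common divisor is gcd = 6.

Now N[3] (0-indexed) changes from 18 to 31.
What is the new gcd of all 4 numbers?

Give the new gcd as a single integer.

Answer: 1

Derivation:
Numbers: [18, 30, 6, 18], gcd = 6
Change: index 3, 18 -> 31
gcd of the OTHER numbers (without index 3): gcd([18, 30, 6]) = 6
New gcd = gcd(g_others, new_val) = gcd(6, 31) = 1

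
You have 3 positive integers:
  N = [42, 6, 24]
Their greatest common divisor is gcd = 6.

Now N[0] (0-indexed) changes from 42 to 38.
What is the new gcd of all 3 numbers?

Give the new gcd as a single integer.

Numbers: [42, 6, 24], gcd = 6
Change: index 0, 42 -> 38
gcd of the OTHER numbers (without index 0): gcd([6, 24]) = 6
New gcd = gcd(g_others, new_val) = gcd(6, 38) = 2

Answer: 2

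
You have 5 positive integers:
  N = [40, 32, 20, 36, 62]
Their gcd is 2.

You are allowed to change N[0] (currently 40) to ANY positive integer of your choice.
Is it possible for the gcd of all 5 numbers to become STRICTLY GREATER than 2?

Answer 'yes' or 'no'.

Answer: no

Derivation:
Current gcd = 2
gcd of all OTHER numbers (without N[0]=40): gcd([32, 20, 36, 62]) = 2
The new gcd after any change is gcd(2, new_value).
This can be at most 2.
Since 2 = old gcd 2, the gcd can only stay the same or decrease.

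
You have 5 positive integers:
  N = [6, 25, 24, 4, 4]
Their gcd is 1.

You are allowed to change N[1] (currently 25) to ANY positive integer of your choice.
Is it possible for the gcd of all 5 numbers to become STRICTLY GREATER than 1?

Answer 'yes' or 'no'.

Answer: yes

Derivation:
Current gcd = 1
gcd of all OTHER numbers (without N[1]=25): gcd([6, 24, 4, 4]) = 2
The new gcd after any change is gcd(2, new_value).
This can be at most 2.
Since 2 > old gcd 1, the gcd CAN increase (e.g., set N[1] = 2).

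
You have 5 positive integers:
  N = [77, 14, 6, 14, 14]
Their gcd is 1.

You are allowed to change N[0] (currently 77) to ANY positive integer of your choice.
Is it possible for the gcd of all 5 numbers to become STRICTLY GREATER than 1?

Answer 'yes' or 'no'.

Answer: yes

Derivation:
Current gcd = 1
gcd of all OTHER numbers (without N[0]=77): gcd([14, 6, 14, 14]) = 2
The new gcd after any change is gcd(2, new_value).
This can be at most 2.
Since 2 > old gcd 1, the gcd CAN increase (e.g., set N[0] = 2).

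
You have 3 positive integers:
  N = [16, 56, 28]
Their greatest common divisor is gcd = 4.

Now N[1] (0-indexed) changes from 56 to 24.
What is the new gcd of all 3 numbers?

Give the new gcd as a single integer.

Numbers: [16, 56, 28], gcd = 4
Change: index 1, 56 -> 24
gcd of the OTHER numbers (without index 1): gcd([16, 28]) = 4
New gcd = gcd(g_others, new_val) = gcd(4, 24) = 4

Answer: 4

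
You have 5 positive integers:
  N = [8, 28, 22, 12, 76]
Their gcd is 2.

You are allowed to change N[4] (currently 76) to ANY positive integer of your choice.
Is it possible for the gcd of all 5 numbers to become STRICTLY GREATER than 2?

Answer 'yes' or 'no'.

Answer: no

Derivation:
Current gcd = 2
gcd of all OTHER numbers (without N[4]=76): gcd([8, 28, 22, 12]) = 2
The new gcd after any change is gcd(2, new_value).
This can be at most 2.
Since 2 = old gcd 2, the gcd can only stay the same or decrease.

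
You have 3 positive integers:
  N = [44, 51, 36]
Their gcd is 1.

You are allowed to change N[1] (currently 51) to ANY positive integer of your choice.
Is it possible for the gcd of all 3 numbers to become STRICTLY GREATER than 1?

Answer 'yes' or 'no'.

Answer: yes

Derivation:
Current gcd = 1
gcd of all OTHER numbers (without N[1]=51): gcd([44, 36]) = 4
The new gcd after any change is gcd(4, new_value).
This can be at most 4.
Since 4 > old gcd 1, the gcd CAN increase (e.g., set N[1] = 4).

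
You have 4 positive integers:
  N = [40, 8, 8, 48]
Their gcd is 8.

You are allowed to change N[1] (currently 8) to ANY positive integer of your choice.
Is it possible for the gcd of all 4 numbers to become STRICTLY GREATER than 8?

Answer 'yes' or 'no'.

Answer: no

Derivation:
Current gcd = 8
gcd of all OTHER numbers (without N[1]=8): gcd([40, 8, 48]) = 8
The new gcd after any change is gcd(8, new_value).
This can be at most 8.
Since 8 = old gcd 8, the gcd can only stay the same or decrease.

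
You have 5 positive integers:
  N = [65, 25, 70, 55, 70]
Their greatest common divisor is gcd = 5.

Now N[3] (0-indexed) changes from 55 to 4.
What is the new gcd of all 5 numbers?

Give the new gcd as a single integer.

Answer: 1

Derivation:
Numbers: [65, 25, 70, 55, 70], gcd = 5
Change: index 3, 55 -> 4
gcd of the OTHER numbers (without index 3): gcd([65, 25, 70, 70]) = 5
New gcd = gcd(g_others, new_val) = gcd(5, 4) = 1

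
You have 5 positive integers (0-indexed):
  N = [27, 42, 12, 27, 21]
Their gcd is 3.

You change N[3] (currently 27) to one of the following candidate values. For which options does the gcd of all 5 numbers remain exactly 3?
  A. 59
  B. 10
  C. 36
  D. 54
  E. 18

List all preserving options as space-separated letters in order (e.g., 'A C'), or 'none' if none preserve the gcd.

Old gcd = 3; gcd of others (without N[3]) = 3
New gcd for candidate v: gcd(3, v). Preserves old gcd iff gcd(3, v) = 3.
  Option A: v=59, gcd(3,59)=1 -> changes
  Option B: v=10, gcd(3,10)=1 -> changes
  Option C: v=36, gcd(3,36)=3 -> preserves
  Option D: v=54, gcd(3,54)=3 -> preserves
  Option E: v=18, gcd(3,18)=3 -> preserves

Answer: C D E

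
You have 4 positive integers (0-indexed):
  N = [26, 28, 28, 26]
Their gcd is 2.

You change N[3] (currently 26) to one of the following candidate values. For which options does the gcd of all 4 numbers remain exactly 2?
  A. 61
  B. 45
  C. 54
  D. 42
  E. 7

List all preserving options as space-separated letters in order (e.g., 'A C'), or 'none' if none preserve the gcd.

Old gcd = 2; gcd of others (without N[3]) = 2
New gcd for candidate v: gcd(2, v). Preserves old gcd iff gcd(2, v) = 2.
  Option A: v=61, gcd(2,61)=1 -> changes
  Option B: v=45, gcd(2,45)=1 -> changes
  Option C: v=54, gcd(2,54)=2 -> preserves
  Option D: v=42, gcd(2,42)=2 -> preserves
  Option E: v=7, gcd(2,7)=1 -> changes

Answer: C D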